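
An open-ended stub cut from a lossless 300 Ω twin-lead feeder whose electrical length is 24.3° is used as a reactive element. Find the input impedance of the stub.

tan(βl) = 0.452
For an open-ended stub, Z_in = −jZ_0·cot(βl) = −jZ_0/tan(βl)

Z_in ≈ −j664 Ω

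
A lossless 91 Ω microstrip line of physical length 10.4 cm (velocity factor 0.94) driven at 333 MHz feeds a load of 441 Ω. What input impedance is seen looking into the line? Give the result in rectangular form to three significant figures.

λ = v/f = 0.94·c / 333 MHz = 0.847 m
βl = 2π·l/λ = 2π × 0.123 = 44.2°
tan(βl) = tan(44.2°) = 0.973
Z_in = Z_0·(Z_L + jZ_0·tanβl)/(Z_0 + jZ_L·tanβl)
     = 91·(441 + j88.5)/(91 + j429)

Z_in ≈ 37 − j85.7 Ω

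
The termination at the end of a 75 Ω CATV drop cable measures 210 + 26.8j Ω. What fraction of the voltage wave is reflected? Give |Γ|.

|Γ| ≈ 0.481

Γ = (Z_L − Z_0)/(Z_L + Z_0) = (135 + j26.8)/(285 + j26.8)
|Γ| = 138/286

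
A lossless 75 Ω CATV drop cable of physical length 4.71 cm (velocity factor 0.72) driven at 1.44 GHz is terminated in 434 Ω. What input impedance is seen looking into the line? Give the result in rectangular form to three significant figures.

Z_in ≈ 15.2 + j30.8 Ω

λ = v/f = 0.72·c / 1.44 GHz = 0.15 m
βl = 2π·l/λ = 2π × 0.314 = 113°
tan(βl) = tan(113°) = -2.35
Z_in = Z_0·(Z_L + jZ_0·tanβl)/(Z_0 + jZ_L·tanβl)
     = 75·(434 − j176)/(75 − j1020)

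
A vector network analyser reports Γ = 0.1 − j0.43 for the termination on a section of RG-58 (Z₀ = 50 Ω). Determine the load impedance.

Z_L ≈ 40.5 − j43.2 Ω

Z_L = Z_0·(1 + Γ)/(1 − Γ) = 50·(1.1 − j0.43)/(0.9 + j0.43)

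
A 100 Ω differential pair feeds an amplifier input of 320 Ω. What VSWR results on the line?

For a purely resistive load, VSWR = R_L/Z_0 or Z_0/R_L (whichever > 1) = 320/100

VSWR ≈ 3.2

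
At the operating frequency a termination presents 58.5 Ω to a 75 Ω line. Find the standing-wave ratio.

VSWR ≈ 1.28

Γ = (58.5 − 75)/(58.5 + 75) = -0.124
VSWR = (1 + 0.124)/(1 − 0.124)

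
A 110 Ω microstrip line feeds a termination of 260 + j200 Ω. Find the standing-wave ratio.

Γ = (Z_L − Z_0)/(Z_L + Z_0) = (150 + j200)/(370 + j200)
|Γ| = 250/421 = 0.594
VSWR = (1 + |Γ|)/(1 − |Γ|) = 1.59/0.406

VSWR ≈ 3.93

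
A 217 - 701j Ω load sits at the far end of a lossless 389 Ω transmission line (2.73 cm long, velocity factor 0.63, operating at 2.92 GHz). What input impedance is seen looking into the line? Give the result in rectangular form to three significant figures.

λ = v/f = 0.63·c / 2.92 GHz = 0.0647 m
βl = 2π·l/λ = 2π × 0.422 = 152°
tan(βl) = tan(152°) = -0.535
Z_in = Z_0·(Z_L + jZ_0·tanβl)/(Z_0 + jZ_L·tanβl)
     = 389·(217 − j909)/(13.8 − j116)

Z_in ≈ 3090 + j361 Ω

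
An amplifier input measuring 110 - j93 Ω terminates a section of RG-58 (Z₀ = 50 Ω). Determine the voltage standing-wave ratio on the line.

VSWR ≈ 3.98

Γ = (Z_L − Z_0)/(Z_L + Z_0) = (60 − j93)/(160 − j93)
|Γ| = 111/185 = 0.598
VSWR = (1 + |Γ|)/(1 − |Γ|) = 1.6/0.402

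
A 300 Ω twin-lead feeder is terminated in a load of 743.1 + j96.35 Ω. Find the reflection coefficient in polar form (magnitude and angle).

Γ ≈ 0.433 ∠ 6.99°

Γ = (Z_L − Z_0)/(Z_L + Z_0) = (443.1 + j96.35)/(1043 + j96.35)
|Γ| = 453/1050 = 0.433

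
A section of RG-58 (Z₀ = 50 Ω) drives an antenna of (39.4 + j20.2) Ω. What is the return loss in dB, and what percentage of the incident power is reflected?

Γ = (-10.6 + j20.2)/(89.4 + j20.2), |Γ| = 0.249
RL = −20·log₁₀(0.249) = 12.1 dB
P_refl/P_inc = |Γ|² = 0.0619

RL ≈ 12.1 dB; 6.19% of incident power reflected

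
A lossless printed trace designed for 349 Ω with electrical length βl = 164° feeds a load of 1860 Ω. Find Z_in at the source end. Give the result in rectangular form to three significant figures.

tan(βl) = tan(164°) = -0.287
Z_in = Z_0·(Z_L + jZ_0·tanβl)/(Z_0 + jZ_L·tanβl)
     = 349·(1860 − j100)/(349 − j533)

Z_in ≈ 603 + j822 Ω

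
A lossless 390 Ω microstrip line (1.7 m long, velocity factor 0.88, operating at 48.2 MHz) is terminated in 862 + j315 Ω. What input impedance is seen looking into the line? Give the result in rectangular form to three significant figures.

λ = v/f = 0.88·c / 48.2 MHz = 5.48 m
βl = 2π·l/λ = 2π × 0.31 = 112°
tan(βl) = tan(112°) = -2.51
Z_in = Z_0·(Z_L + jZ_0·tanβl)/(Z_0 + jZ_L·tanβl)
     = 390·(862 − j663)/(1180 − j2160)

Z_in ≈ 158 + j69.5 Ω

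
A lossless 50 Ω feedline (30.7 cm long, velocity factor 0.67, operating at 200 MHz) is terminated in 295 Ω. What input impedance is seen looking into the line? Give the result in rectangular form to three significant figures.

λ = v/f = 0.67·c / 200 MHz = 1 m
βl = 2π·l/λ = 2π × 0.305 = 110°
tan(βl) = tan(110°) = -2.75
Z_in = Z_0·(Z_L + jZ_0·tanβl)/(Z_0 + jZ_L·tanβl)
     = 50·(295 − j138)/(50 − j812)

Z_in ≈ 9.56 + j17.6 Ω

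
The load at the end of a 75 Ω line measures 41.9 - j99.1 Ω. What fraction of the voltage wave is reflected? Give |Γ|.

Γ = (Z_L − Z_0)/(Z_L + Z_0) = (-33.1 − j99.1)/(116.9 − j99.1)
|Γ| = 104/153

|Γ| ≈ 0.682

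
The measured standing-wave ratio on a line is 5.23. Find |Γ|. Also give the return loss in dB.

|Γ| = (S − 1)/(S + 1) = (5.23 − 1)/(5.23 + 1) = 4.23/6.23
RL = −20·log₁₀|Γ| = −20·log₁₀(0.679)

|Γ| ≈ 0.679; return loss ≈ 3.36 dB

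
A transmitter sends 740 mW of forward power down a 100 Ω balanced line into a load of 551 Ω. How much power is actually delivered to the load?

Γ = (551 − 100)/(551 + 100) = 0.693
|Γ|² = 0.48
P_refl = |Γ|²·P_inc = 355 mW, P_del = (1 − |Γ|²)·P_inc = 385 mW

P_delivered ≈ 385 mW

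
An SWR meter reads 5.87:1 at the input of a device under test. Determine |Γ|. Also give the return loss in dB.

|Γ| = (S − 1)/(S + 1) = (5.87 − 1)/(5.87 + 1) = 4.87/6.87
RL = −20·log₁₀|Γ| = −20·log₁₀(0.709)

|Γ| ≈ 0.709; return loss ≈ 2.99 dB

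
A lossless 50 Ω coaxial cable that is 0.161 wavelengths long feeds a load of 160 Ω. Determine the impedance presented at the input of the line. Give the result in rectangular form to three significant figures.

Z_in ≈ 20.9 − j27.2 Ω

βl = 2π × 0.161 = 58°
tan(βl) = tan(58°) = 1.6
Z_in = Z_0·(Z_L + jZ_0·tanβl)/(Z_0 + jZ_L·tanβl)
     = 50·(160 + j79.9)/(50 + j256)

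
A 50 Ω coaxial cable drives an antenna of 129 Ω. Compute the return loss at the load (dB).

RL ≈ 7.1 dB

Γ = (129 − 50)/(129 + 50) = 0.441
RL = −20·log₁₀|Γ| = −20·log₁₀(0.441)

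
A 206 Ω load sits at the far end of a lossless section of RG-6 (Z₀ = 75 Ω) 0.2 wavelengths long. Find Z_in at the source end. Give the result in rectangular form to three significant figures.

Z_in ≈ 29.8 − j20.8 Ω

βl = 2π × 0.2 = 72°
tan(βl) = tan(72°) = 3.08
Z_in = Z_0·(Z_L + jZ_0·tanβl)/(Z_0 + jZ_L·tanβl)
     = 75·(206 + j231)/(75 + j634)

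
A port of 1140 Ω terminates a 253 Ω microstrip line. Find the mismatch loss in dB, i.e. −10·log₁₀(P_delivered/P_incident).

Γ = (1140 − 253)/(1140 + 253) = 0.637
|Γ|² = 0.405, so P_del/P_inc = 1 − |Γ|² = 0.595
ML = −10·log₁₀(1 − |Γ|²)

mismatch loss ≈ 2.26 dB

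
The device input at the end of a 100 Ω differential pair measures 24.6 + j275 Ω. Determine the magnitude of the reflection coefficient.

Γ = (Z_L − Z_0)/(Z_L + Z_0) = (-75.4 + j275)/(124.6 + j275)
|Γ| = 285/302

|Γ| ≈ 0.944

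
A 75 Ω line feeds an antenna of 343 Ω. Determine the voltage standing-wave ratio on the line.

Γ = (343 − 75)/(343 + 75) = 0.641
VSWR = (1 + 0.641)/(1 − 0.641)

VSWR ≈ 4.57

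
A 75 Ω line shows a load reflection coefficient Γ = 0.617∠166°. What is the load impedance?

Z_L ≈ 18 + j8.68 Ω

Z_L = Z_0·(1 + Γ)/(1 − Γ) = 75·(0.401 + j0.149)/(1.6 − j0.149)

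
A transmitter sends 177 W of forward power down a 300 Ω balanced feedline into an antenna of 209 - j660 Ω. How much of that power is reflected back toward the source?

P_reflected ≈ 113 W

|Γ| = |(-91 − j660)/(509 − j660)| = 0.799
|Γ|² = 0.639
P_refl = |Γ|²·P_inc = 113 W, P_del = (1 − |Γ|²)·P_inc = 63.9 W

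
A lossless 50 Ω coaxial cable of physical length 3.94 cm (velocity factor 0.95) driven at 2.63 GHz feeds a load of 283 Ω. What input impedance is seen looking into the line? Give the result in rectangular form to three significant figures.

Z_in ≈ 15.1 + j41 Ω

λ = v/f = 0.95·c / 2.63 GHz = 0.108 m
βl = 2π·l/λ = 2π × 0.364 = 131°
tan(βl) = tan(131°) = -1.15
Z_in = Z_0·(Z_L + jZ_0·tanβl)/(Z_0 + jZ_L·tanβl)
     = 50·(283 − j57.7)/(50 − j327)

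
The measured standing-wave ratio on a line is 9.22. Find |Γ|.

|Γ| = (S − 1)/(S + 1) = (9.22 − 1)/(9.22 + 1) = 8.22/10.2

|Γ| ≈ 0.804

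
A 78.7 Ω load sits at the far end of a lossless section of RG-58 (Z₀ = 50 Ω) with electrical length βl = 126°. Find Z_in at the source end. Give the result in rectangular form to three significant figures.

Z_in ≈ 40 + j17.9 Ω

tan(βl) = tan(126°) = -1.38
Z_in = Z_0·(Z_L + jZ_0·tanβl)/(Z_0 + jZ_L·tanβl)
     = 50·(78.7 − j68.8)/(50 − j108)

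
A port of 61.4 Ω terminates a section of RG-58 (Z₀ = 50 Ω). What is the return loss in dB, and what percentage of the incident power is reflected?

RL ≈ 19.8 dB; 1.05% of incident power reflected

Γ = (61.4 − 50)/(61.4 + 50) = 0.102
RL = −20·log₁₀(0.102) = 19.8 dB
P_refl/P_inc = |Γ|² = 0.0105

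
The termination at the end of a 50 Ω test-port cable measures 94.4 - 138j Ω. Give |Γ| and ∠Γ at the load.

Γ = (Z_L − Z_0)/(Z_L + Z_0) = (44.4 − j138)/(144.4 − j138)
|Γ| = 145/200 = 0.726

Γ ≈ 0.726 ∠ -28.5°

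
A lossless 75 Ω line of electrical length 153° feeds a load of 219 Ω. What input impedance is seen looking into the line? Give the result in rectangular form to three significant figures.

tan(βl) = tan(153°) = -0.51
Z_in = Z_0·(Z_L + jZ_0·tanβl)/(Z_0 + jZ_L·tanβl)
     = 75·(219 − j38.2)/(75 − j112)

Z_in ≈ 85.8 + j89.5 Ω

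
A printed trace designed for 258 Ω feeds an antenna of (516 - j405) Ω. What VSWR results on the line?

VSWR ≈ 3.44

Γ = (Z_L − Z_0)/(Z_L + Z_0) = (258 − j405)/(774 − j405)
|Γ| = 480/874 = 0.55
VSWR = (1 + |Γ|)/(1 − |Γ|) = 1.55/0.45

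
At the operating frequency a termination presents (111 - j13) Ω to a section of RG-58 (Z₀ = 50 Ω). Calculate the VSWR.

Γ = (Z_L − Z_0)/(Z_L + Z_0) = (61 − j13)/(161 − j13)
|Γ| = 62.4/162 = 0.386
VSWR = (1 + |Γ|)/(1 − |Γ|) = 1.39/0.614

VSWR ≈ 2.26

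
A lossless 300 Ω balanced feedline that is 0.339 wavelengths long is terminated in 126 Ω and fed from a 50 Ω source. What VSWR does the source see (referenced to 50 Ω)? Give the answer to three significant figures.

βl = 2π × 0.339 = 122°
tan(βl) = -1.6
Z_in = Z_0·(Z_L + jZ_0·tanβl)/(Z_0 + jZ_L·tanβl) = 309 − j272 Ω
Γ_s = (Z_in − Z_s)/(Z_in + Z_s) = (259 − j272)/(359 − j272), |Γ_s| = 0.834
VSWR = (1 + |Γ_s|)/(1 − |Γ_s|)

VSWR ≈ 11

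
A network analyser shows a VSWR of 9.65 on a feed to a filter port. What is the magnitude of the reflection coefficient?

|Γ| ≈ 0.812

|Γ| = (S − 1)/(S + 1) = (9.65 − 1)/(9.65 + 1) = 8.65/10.7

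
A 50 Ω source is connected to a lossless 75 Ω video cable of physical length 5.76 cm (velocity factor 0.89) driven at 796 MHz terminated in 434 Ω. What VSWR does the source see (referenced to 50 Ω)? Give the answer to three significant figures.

VSWR ≈ 4.96

λ = v/f = 0.89·c / 796 MHz = 0.335 m
βl = 2π·l/λ = 2π × 0.172 = 61.8°
tan(βl) = 1.87
Z_in = Z_0·(Z_L + jZ_0·tanβl)/(Z_0 + jZ_L·tanβl) = 16.5 − j38.7 Ω
Γ_s = (Z_in − Z_s)/(Z_in + Z_s) = (-33.5 − j38.7)/(66.5 − j38.7), |Γ_s| = 0.664
VSWR = (1 + |Γ_s|)/(1 − |Γ_s|)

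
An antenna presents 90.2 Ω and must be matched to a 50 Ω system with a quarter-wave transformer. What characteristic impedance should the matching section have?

Z_qwt = √(Z_0·R_L) = √(50 × 90.2) = √4510

Z_qwt ≈ 67.2 Ω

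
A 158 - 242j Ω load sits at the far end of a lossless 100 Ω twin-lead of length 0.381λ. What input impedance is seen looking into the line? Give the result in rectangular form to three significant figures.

βl = 2π × 0.381 = 137°
tan(βl) = tan(137°) = -0.927
Z_in = Z_0·(Z_L + jZ_0·tanβl)/(Z_0 + jZ_L·tanβl)
     = 100·(158 − j335)/(-124 − j147)

Z_in ≈ 79.5 + j175 Ω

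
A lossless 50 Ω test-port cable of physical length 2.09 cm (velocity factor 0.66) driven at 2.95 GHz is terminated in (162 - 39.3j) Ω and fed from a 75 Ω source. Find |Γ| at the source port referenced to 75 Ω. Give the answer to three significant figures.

|Γ| ≈ 0.645

λ = v/f = 0.66·c / 2.95 GHz = 0.0671 m
βl = 2π·l/λ = 2π × 0.311 = 112°
tan(βl) = -2.46
Z_in = Z_0·(Z_L + jZ_0·tanβl)/(Z_0 + jZ_L·tanβl) = 17.7 + j22.4 Ω
Γ_s = (Z_in − Z_s)/(Z_in + Z_s) = (-57.3 + j22.4)/(92.7 + j22.4), |Γ_s| = 0.645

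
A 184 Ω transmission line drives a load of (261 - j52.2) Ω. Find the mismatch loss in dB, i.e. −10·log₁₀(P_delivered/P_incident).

mismatch loss ≈ 0.191 dB

Γ = (77 − j52.2)/(445 − j52.2), |Γ| = 0.208
|Γ|² = 0.0431, so P_del/P_inc = 1 − |Γ|² = 0.957
ML = −10·log₁₀(1 − |Γ|²)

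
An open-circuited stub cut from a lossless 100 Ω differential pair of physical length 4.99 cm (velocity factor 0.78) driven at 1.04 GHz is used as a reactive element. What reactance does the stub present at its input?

X_in ≈ -17.9 Ω (capacitive)

λ = v/f = 0.78·c / 1.04 GHz = 0.225 m
βl = 2π·l/λ = 2π × 0.222 = 79.8°
tan(βl) = 5.58
For an open-circuited stub, Z_in = −jZ_0·cot(βl) = −jZ_0/tan(βl)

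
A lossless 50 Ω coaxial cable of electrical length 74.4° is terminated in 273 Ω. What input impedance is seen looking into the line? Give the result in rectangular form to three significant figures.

tan(βl) = tan(74.4°) = 3.58
Z_in = Z_0·(Z_L + jZ_0·tanβl)/(Z_0 + jZ_L·tanβl)
     = 50·(273 + j179)/(50 + j978)

Z_in ≈ 9.85 − j13.5 Ω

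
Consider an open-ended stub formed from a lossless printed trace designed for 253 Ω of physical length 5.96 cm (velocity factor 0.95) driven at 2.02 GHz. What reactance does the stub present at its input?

X_in ≈ 477 Ω (inductive)

λ = v/f = 0.95·c / 2.02 GHz = 0.141 m
βl = 2π·l/λ = 2π × 0.422 = 152°
tan(βl) = -0.53
For an open-ended stub, Z_in = −jZ_0·cot(βl) = −jZ_0/tan(βl)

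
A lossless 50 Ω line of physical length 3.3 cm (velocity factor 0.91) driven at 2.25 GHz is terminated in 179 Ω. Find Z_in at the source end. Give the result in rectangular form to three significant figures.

λ = v/f = 0.91·c / 2.25 GHz = 0.121 m
βl = 2π·l/λ = 2π × 0.272 = 97.9°
tan(βl) = tan(97.9°) = -7.2
Z_in = Z_0·(Z_L + jZ_0·tanβl)/(Z_0 + jZ_L·tanβl)
     = 50·(179 − j360)/(50 − j1290)

Z_in ≈ 14.2 + j6.4 Ω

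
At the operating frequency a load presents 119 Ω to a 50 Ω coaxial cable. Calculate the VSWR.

VSWR ≈ 2.38

Γ = (119 − 50)/(119 + 50) = 0.408
VSWR = (1 + 0.408)/(1 − 0.408)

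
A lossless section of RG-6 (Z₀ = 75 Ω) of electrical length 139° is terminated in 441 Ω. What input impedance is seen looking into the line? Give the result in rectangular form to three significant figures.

Z_in ≈ 28.5 + j80.7 Ω

tan(βl) = tan(139°) = -0.869
Z_in = Z_0·(Z_L + jZ_0·tanβl)/(Z_0 + jZ_L·tanβl)
     = 75·(441 − j65.2)/(75 − j383)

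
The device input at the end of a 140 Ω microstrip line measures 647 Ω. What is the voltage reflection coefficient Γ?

Γ = (Z_L − Z_0)/(Z_L + Z_0) = (647 − 140)/(647 + 140) = 507/787

Γ = 0.644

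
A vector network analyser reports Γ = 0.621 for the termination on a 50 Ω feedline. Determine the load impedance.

Z_L = Z_0·(1 + Γ)/(1 − Γ) = 50·(1.62)/(0.379)

Z_L ≈ 214 Ω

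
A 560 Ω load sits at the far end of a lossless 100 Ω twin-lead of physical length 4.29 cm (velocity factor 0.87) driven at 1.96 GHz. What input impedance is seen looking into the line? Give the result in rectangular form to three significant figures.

Z_in ≈ 21.9 + j46.8 Ω

λ = v/f = 0.87·c / 1.96 GHz = 0.133 m
βl = 2π·l/λ = 2π × 0.322 = 116°
tan(βl) = tan(116°) = -2.05
Z_in = Z_0·(Z_L + jZ_0·tanβl)/(Z_0 + jZ_L·tanβl)
     = 100·(560 − j205)/(100 − j1150)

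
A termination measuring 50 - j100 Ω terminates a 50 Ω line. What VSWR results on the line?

VSWR ≈ 5.83

Γ = (Z_L − Z_0)/(Z_L + Z_0) = (0 − j100)/(100 − j100)
|Γ| = 100/141 = 0.707
VSWR = (1 + |Γ|)/(1 − |Γ|) = 1.71/0.293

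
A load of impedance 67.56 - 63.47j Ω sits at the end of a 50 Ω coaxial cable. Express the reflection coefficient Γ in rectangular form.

Γ = (Z_L − Z_0)/(Z_L + Z_0) = (17.56 − j63.47)/(117.6 − j63.47)

Γ ≈ 0.341 − j0.356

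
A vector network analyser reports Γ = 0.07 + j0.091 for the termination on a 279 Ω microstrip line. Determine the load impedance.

Z_L ≈ 315 + j58.2 Ω

Z_L = Z_0·(1 + Γ)/(1 − Γ) = 279·(1.07 + j0.091)/(0.93 − j0.091)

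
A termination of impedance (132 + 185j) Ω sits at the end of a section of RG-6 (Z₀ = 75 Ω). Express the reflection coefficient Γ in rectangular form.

Γ = (Z_L − Z_0)/(Z_L + Z_0) = (57 + j185)/(207 + j185)

Γ ≈ 0.597 + j0.36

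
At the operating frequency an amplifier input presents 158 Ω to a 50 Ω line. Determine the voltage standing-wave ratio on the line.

VSWR ≈ 3.16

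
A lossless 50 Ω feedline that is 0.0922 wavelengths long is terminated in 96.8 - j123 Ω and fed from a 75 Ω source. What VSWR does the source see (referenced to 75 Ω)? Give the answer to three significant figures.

βl = 2π × 0.0922 = 33.2°
tan(βl) = 0.654
Z_in = Z_0·(Z_L + jZ_0·tanβl)/(Z_0 + jZ_L·tanβl) = 16.4 − j42.6 Ω
Γ_s = (Z_in − Z_s)/(Z_in + Z_s) = (-58.6 − j42.6)/(91.4 − j42.6), |Γ_s| = 0.718
VSWR = (1 + |Γ_s|)/(1 − |Γ_s|)

VSWR ≈ 6.09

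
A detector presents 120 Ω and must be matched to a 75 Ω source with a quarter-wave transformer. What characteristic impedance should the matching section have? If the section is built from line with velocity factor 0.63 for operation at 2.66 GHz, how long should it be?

Z_qwt = √(Z_0·R_L) = √(75 × 120) = √9000
λ = 0.63·c/f = 0.0711 m, so l = λ/4 = 0.0178 m

Z_qwt ≈ 94.9 Ω; length ≈ 1.78 cm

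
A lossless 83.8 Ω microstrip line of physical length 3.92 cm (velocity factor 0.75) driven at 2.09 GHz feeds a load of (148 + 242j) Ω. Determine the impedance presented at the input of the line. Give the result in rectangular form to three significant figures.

λ = v/f = 0.75·c / 2.09 GHz = 0.108 m
βl = 2π·l/λ = 2π × 0.364 = 131°
tan(βl) = tan(131°) = -1.15
Z_in = Z_0·(Z_L + jZ_0·tanβl)/(Z_0 + jZ_L·tanβl)
     = 83.8·(148 + j146)/(361 − j170)

Z_in ≈ 15.1 + j40.9 Ω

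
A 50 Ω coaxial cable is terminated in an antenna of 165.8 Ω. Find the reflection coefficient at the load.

Γ = 0.537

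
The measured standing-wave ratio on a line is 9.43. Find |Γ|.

|Γ| = (S − 1)/(S + 1) = (9.43 − 1)/(9.43 + 1) = 8.43/10.4

|Γ| ≈ 0.808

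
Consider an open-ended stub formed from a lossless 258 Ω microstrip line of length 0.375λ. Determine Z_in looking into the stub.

βl = 2π × 0.375 = 135°
tan(βl) = -1
For an open-ended stub, Z_in = −jZ_0·cot(βl) = −jZ_0/tan(βl)

Z_in ≈ +j258 Ω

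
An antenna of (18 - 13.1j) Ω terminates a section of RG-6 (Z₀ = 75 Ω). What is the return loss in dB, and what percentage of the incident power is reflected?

RL ≈ 4.11 dB; 38.8% of incident power reflected

Γ = (-57 − j13.1)/(93 − j13.1), |Γ| = 0.623
RL = −20·log₁₀(0.623) = 4.11 dB
P_refl/P_inc = |Γ|² = 0.388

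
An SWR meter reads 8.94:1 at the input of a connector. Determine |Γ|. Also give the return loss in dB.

|Γ| ≈ 0.799; return loss ≈ 1.95 dB

|Γ| = (S − 1)/(S + 1) = (8.94 − 1)/(8.94 + 1) = 7.94/9.94
RL = −20·log₁₀|Γ| = −20·log₁₀(0.799)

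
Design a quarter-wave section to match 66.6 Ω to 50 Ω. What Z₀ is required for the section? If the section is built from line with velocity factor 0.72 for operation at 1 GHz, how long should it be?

Z_qwt ≈ 57.7 Ω; length ≈ 5.4 cm

Z_qwt = √(Z_0·R_L) = √(50 × 66.6) = √3330
λ = 0.72·c/f = 0.216 m, so l = λ/4 = 0.054 m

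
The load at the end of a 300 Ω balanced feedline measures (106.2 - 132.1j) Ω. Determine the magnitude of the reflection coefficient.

Γ = (Z_L − Z_0)/(Z_L + Z_0) = (-193.8 − j132.1)/(406.2 − j132.1)
|Γ| = 235/427

|Γ| ≈ 0.549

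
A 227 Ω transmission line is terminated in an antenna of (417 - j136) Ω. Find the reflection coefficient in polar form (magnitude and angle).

Γ ≈ 0.355 ∠ -23.7°

Γ = (Z_L − Z_0)/(Z_L + Z_0) = (190 − j136)/(644 − j136)
|Γ| = 234/658 = 0.355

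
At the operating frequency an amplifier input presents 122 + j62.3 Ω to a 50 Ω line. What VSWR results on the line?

VSWR ≈ 3.17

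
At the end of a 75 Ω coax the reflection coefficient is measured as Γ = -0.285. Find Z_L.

Z_L ≈ 41.7 Ω

Z_L = Z_0·(1 + Γ)/(1 − Γ) = 75·(0.715)/(1.28)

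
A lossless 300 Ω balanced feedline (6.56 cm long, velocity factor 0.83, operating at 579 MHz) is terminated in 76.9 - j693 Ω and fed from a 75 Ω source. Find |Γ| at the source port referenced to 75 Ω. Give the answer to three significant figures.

|Γ| ≈ 0.822

λ = v/f = 0.83·c / 579 MHz = 0.43 m
βl = 2π·l/λ = 2π × 0.153 = 54.9°
tan(βl) = 1.42
Z_in = Z_0·(Z_L + jZ_0·tanβl)/(Z_0 + jZ_L·tanβl) = 12.6 − j63.1 Ω
Γ_s = (Z_in − Z_s)/(Z_in + Z_s) = (-62.4 − j63.1)/(87.6 − j63.1), |Γ_s| = 0.822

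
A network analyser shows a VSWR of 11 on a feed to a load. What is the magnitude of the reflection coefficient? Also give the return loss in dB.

|Γ| ≈ 0.833; return loss ≈ 1.58 dB

|Γ| = (S − 1)/(S + 1) = (11 − 1)/(11 + 1) = 10/12
RL = −20·log₁₀|Γ| = −20·log₁₀(0.833)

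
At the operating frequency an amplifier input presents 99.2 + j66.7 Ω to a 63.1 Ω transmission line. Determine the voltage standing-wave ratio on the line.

VSWR ≈ 2.52

Γ = (Z_L − Z_0)/(Z_L + Z_0) = (36.1 + j66.7)/(162.3 + j66.7)
|Γ| = 75.8/175 = 0.432
VSWR = (1 + |Γ|)/(1 − |Γ|) = 1.43/0.568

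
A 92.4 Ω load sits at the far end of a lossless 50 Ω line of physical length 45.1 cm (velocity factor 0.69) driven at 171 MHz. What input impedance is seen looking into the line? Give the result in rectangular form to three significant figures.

Z_in ≈ 41.2 + j26.9 Ω

λ = v/f = 0.69·c / 171 MHz = 1.21 m
βl = 2π·l/λ = 2π × 0.373 = 134°
tan(βl) = tan(134°) = -1.03
Z_in = Z_0·(Z_L + jZ_0·tanβl)/(Z_0 + jZ_L·tanβl)
     = 50·(92.4 − j51.6)/(50 − j95.3)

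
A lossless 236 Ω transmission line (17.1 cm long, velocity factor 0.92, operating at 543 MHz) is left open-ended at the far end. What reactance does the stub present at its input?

X_in ≈ 142 Ω (inductive)

λ = v/f = 0.92·c / 543 MHz = 0.508 m
βl = 2π·l/λ = 2π × 0.336 = 121°
tan(βl) = -1.66
For an open-ended stub, Z_in = −jZ_0·cot(βl) = −jZ_0/tan(βl)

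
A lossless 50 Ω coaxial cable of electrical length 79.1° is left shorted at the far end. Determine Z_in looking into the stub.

Z_in ≈ +j260 Ω

tan(βl) = 5.19
For a shorted stub, Z_in = jZ_0·tan(βl)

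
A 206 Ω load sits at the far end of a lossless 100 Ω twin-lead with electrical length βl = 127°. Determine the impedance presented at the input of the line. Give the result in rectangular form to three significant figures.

Z_in ≈ 67.1 + j50.8 Ω

tan(βl) = tan(127°) = -1.33
Z_in = Z_0·(Z_L + jZ_0·tanβl)/(Z_0 + jZ_L·tanβl)
     = 100·(206 − j133)/(100 − j273)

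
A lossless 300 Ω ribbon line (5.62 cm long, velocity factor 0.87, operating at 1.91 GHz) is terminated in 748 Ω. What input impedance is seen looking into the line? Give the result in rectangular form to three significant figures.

λ = v/f = 0.87·c / 1.91 GHz = 0.137 m
βl = 2π·l/λ = 2π × 0.411 = 148°
tan(βl) = tan(148°) = -0.623
Z_in = Z_0·(Z_L + jZ_0·tanβl)/(Z_0 + jZ_L·tanβl)
     = 300·(748 − j187)/(300 − j466)

Z_in ≈ 304 + j286 Ω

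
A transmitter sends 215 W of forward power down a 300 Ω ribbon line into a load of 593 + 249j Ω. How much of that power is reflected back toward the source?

P_reflected ≈ 37 W

|Γ| = |(293 + j249)/(893 + j249)| = 0.415
|Γ|² = 0.172
P_refl = |Γ|²·P_inc = 37 W, P_del = (1 − |Γ|²)·P_inc = 178 W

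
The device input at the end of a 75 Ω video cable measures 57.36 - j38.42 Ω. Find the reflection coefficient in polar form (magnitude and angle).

Γ = (Z_L − Z_0)/(Z_L + Z_0) = (-17.64 − j38.42)/(132.4 − j38.42)
|Γ| = 42.3/138 = 0.307

Γ ≈ 0.307 ∠ -98.5°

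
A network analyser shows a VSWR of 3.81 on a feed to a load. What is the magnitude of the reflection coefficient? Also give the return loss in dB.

|Γ| ≈ 0.584; return loss ≈ 4.67 dB

|Γ| = (S − 1)/(S + 1) = (3.81 − 1)/(3.81 + 1) = 2.81/4.81
RL = −20·log₁₀|Γ| = −20·log₁₀(0.584)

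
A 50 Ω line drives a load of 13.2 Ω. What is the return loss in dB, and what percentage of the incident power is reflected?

RL ≈ 4.7 dB; 33.9% of incident power reflected

Γ = (13.2 − 50)/(13.2 + 50) = -0.582
RL = −20·log₁₀(0.582) = 4.7 dB
P_refl/P_inc = |Γ|² = 0.339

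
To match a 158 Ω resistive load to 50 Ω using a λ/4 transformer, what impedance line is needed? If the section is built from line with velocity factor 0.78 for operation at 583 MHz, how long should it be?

Z_qwt ≈ 88.9 Ω; length ≈ 10 cm

Z_qwt = √(Z_0·R_L) = √(50 × 158) = √7900
λ = 0.78·c/f = 0.401 m, so l = λ/4 = 0.1 m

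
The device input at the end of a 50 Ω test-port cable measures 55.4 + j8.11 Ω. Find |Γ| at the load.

|Γ| ≈ 0.0922

Γ = (Z_L − Z_0)/(Z_L + Z_0) = (5.4 + j8.11)/(105.4 + j8.11)
|Γ| = 9.74/106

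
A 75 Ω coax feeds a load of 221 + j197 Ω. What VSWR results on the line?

VSWR ≈ 5.44

Γ = (Z_L − Z_0)/(Z_L + Z_0) = (146 + j197)/(296 + j197)
|Γ| = 245/356 = 0.69
VSWR = (1 + |Γ|)/(1 − |Γ|) = 1.69/0.31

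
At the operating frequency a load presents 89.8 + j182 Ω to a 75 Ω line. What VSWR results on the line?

VSWR ≈ 6.8

Γ = (Z_L − Z_0)/(Z_L + Z_0) = (14.8 + j182)/(164.8 + j182)
|Γ| = 183/246 = 0.744
VSWR = (1 + |Γ|)/(1 − |Γ|) = 1.74/0.256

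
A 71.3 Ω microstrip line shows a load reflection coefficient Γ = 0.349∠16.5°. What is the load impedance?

Z_L ≈ 138 + j31.2 Ω

Z_L = Z_0·(1 + Γ)/(1 − Γ) = 71.3·(1.33 + j0.0991)/(0.665 − j0.0991)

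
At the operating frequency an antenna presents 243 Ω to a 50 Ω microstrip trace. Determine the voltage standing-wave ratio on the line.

VSWR ≈ 4.86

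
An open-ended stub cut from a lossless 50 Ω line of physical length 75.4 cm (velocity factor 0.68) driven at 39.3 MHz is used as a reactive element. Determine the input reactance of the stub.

λ = v/f = 0.68·c / 39.3 MHz = 5.19 m
βl = 2π·l/λ = 2π × 0.145 = 52.3°
tan(βl) = 1.29
For an open-ended stub, Z_in = −jZ_0·cot(βl) = −jZ_0/tan(βl)

X_in ≈ -38.7 Ω (capacitive)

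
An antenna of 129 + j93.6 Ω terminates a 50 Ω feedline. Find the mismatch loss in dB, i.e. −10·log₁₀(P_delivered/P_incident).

mismatch loss ≈ 1.99 dB

Γ = (79 + j93.6)/(179 + j93.6), |Γ| = 0.606
|Γ|² = 0.368, so P_del/P_inc = 1 − |Γ|² = 0.632
ML = −10·log₁₀(1 − |Γ|²)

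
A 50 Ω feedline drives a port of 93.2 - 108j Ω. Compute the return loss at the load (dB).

RL ≈ 3.76 dB

Γ = (43.2 − j108)/(143.2 − j108), |Γ| = 0.649
RL = −20·log₁₀|Γ| = −20·log₁₀(0.649)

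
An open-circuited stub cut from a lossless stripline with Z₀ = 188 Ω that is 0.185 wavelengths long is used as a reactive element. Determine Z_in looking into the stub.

βl = 2π × 0.185 = 66.6°
tan(βl) = 2.31
For an open-circuited stub, Z_in = −jZ_0·cot(βl) = −jZ_0/tan(βl)

Z_in ≈ −j81.4 Ω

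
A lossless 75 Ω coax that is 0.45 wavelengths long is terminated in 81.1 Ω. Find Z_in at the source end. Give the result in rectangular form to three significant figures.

βl = 2π × 0.45 = 162°
tan(βl) = tan(162°) = -0.325
Z_in = Z_0·(Z_L + jZ_0·tanβl)/(Z_0 + jZ_L·tanβl)
     = 75·(81.1 − j24.4)/(75 − j26.4)

Z_in ≈ 79.8 + j3.67 Ω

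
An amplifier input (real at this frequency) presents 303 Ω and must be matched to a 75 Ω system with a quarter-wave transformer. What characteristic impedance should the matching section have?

Z_qwt ≈ 151 Ω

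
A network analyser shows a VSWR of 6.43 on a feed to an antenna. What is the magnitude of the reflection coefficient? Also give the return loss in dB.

|Γ| ≈ 0.731; return loss ≈ 2.72 dB

|Γ| = (S − 1)/(S + 1) = (6.43 − 1)/(6.43 + 1) = 5.43/7.43
RL = −20·log₁₀|Γ| = −20·log₁₀(0.731)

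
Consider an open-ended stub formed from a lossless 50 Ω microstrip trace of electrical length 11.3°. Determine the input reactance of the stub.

X_in ≈ -250 Ω (capacitive)

tan(βl) = 0.2
For an open-ended stub, Z_in = −jZ_0·cot(βl) = −jZ_0/tan(βl)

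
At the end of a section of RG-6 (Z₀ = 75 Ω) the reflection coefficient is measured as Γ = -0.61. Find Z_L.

Z_L ≈ 18.2 Ω

Z_L = Z_0·(1 + Γ)/(1 − Γ) = 75·(0.39)/(1.61)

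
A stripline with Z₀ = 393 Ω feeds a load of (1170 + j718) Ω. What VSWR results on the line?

VSWR ≈ 4.2

Γ = (Z_L − Z_0)/(Z_L + Z_0) = (777 + j718)/(1563 + j718)
|Γ| = 1060/1720 = 0.615
VSWR = (1 + |Γ|)/(1 − |Γ|) = 1.62/0.385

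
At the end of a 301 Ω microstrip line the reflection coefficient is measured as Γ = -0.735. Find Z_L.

Z_L ≈ 46 Ω

Z_L = Z_0·(1 + Γ)/(1 − Γ) = 301·(0.265)/(1.73)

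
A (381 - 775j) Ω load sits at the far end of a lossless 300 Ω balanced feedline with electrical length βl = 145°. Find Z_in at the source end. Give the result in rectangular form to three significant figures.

Z_in ≈ 393 + j786 Ω

tan(βl) = tan(145°) = -0.7
Z_in = Z_0·(Z_L + jZ_0·tanβl)/(Z_0 + jZ_L·tanβl)
     = 300·(381 − j985)/(-243 − j267)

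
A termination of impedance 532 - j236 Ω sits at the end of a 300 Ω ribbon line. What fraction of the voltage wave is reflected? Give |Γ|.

|Γ| ≈ 0.383

Γ = (Z_L − Z_0)/(Z_L + Z_0) = (232 − j236)/(832 − j236)
|Γ| = 331/865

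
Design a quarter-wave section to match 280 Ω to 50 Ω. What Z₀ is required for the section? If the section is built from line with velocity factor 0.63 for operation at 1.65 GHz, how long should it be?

Z_qwt ≈ 118 Ω; length ≈ 2.86 cm

Z_qwt = √(Z_0·R_L) = √(50 × 280) = √14000
λ = 0.63·c/f = 0.115 m, so l = λ/4 = 0.0286 m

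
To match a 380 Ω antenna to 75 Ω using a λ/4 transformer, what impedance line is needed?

Z_qwt = √(Z_0·R_L) = √(75 × 380) = √28500

Z_qwt ≈ 169 Ω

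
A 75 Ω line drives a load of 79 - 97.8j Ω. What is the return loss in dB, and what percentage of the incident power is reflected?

Γ = (4 − j97.8)/(154 − j97.8), |Γ| = 0.537
RL = −20·log₁₀(0.537) = 5.41 dB
P_refl/P_inc = |Γ|² = 0.288

RL ≈ 5.41 dB; 28.8% of incident power reflected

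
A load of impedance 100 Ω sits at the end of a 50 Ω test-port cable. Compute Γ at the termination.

Γ = (Z_L − Z_0)/(Z_L + Z_0) = (100 − 50)/(100 + 50) = 50/150

Γ = 0.333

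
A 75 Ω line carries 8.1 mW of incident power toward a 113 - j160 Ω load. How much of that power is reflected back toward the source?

P_reflected ≈ 3.59 mW

|Γ| = |(38 − j160)/(188 − j160)| = 0.666
|Γ|² = 0.444
P_refl = |Γ|²·P_inc = 3.59 mW, P_del = (1 − |Γ|²)·P_inc = 4.51 mW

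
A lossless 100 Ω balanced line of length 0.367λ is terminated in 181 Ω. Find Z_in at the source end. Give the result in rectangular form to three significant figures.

Z_in ≈ 80.4 + j50.3 Ω

βl = 2π × 0.367 = 132°
tan(βl) = tan(132°) = -1.11
Z_in = Z_0·(Z_L + jZ_0·tanβl)/(Z_0 + jZ_L·tanβl)
     = 100·(181 − j111)/(100 − j200)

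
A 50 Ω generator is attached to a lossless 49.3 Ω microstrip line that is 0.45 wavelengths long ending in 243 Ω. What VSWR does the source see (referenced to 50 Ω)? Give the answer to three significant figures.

VSWR ≈ 4.87

βl = 2π × 0.45 = 162°
tan(βl) = -0.325
Z_in = Z_0·(Z_L + jZ_0·tanβl)/(Z_0 + jZ_L·tanβl) = 75.4 + j105 Ω
Γ_s = (Z_in − Z_s)/(Z_in + Z_s) = (25.4 + j105)/(125 + j105), |Γ_s| = 0.659
VSWR = (1 + |Γ_s|)/(1 − |Γ_s|)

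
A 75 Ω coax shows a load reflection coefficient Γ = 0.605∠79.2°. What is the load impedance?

Z_L ≈ 41.7 + j78.2 Ω

Z_L = Z_0·(1 + Γ)/(1 − Γ) = 75·(1.11 + j0.594)/(0.887 − j0.594)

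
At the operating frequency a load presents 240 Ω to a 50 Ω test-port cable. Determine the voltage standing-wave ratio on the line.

For a purely resistive load, VSWR = R_L/Z_0 or Z_0/R_L (whichever > 1) = 240/50

VSWR ≈ 4.8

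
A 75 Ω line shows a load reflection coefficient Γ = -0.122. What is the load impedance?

Z_L ≈ 58.7 Ω

Z_L = Z_0·(1 + Γ)/(1 − Γ) = 75·(0.878)/(1.12)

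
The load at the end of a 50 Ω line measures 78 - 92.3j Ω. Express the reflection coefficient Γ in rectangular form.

Γ ≈ 0.486 − j0.371

Γ = (Z_L − Z_0)/(Z_L + Z_0) = (28 − j92.3)/(128 − j92.3)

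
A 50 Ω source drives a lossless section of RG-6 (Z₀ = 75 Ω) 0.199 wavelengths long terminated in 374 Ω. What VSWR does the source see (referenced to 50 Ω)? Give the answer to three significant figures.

βl = 2π × 0.199 = 71.6°
tan(βl) = 3.01
Z_in = Z_0·(Z_L + jZ_0·tanβl)/(Z_0 + jZ_L·tanβl) = 16.6 − j23.8 Ω
Γ_s = (Z_in − Z_s)/(Z_in + Z_s) = (-33.4 − j23.8)/(66.6 − j23.8), |Γ_s| = 0.579
VSWR = (1 + |Γ_s|)/(1 − |Γ_s|)

VSWR ≈ 3.75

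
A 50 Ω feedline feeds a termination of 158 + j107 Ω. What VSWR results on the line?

VSWR ≈ 4.71

Γ = (Z_L − Z_0)/(Z_L + Z_0) = (108 + j107)/(208 + j107)
|Γ| = 152/234 = 0.65
VSWR = (1 + |Γ|)/(1 − |Γ|) = 1.65/0.35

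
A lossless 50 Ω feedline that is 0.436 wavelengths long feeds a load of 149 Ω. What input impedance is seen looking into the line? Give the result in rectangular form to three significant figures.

Z_in ≈ 67.5 + j64.3 Ω

βl = 2π × 0.436 = 157°
tan(βl) = tan(157°) = -0.425
Z_in = Z_0·(Z_L + jZ_0·tanβl)/(Z_0 + jZ_L·tanβl)
     = 50·(149 − j21.3)/(50 − j63.4)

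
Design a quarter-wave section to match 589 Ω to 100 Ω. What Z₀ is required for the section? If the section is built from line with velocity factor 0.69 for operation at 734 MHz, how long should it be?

Z_qwt ≈ 243 Ω; length ≈ 7.05 cm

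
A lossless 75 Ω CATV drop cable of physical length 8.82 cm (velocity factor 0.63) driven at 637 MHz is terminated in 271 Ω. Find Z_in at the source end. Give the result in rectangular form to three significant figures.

Z_in ≈ 22.5 + j21 Ω

λ = v/f = 0.63·c / 637 MHz = 0.297 m
βl = 2π·l/λ = 2π × 0.297 = 107°
tan(βl) = tan(107°) = -3.27
Z_in = Z_0·(Z_L + jZ_0·tanβl)/(Z_0 + jZ_L·tanβl)
     = 75·(271 − j245)/(75 − j886)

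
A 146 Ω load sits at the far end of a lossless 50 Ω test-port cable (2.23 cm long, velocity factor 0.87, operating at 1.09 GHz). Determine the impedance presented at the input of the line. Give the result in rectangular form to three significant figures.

Z_in ≈ 44.3 − j52.6 Ω

λ = v/f = 0.87·c / 1.09 GHz = 0.239 m
βl = 2π·l/λ = 2π × 0.0931 = 33.5°
tan(βl) = tan(33.5°) = 0.663
Z_in = Z_0·(Z_L + jZ_0·tanβl)/(Z_0 + jZ_L·tanβl)
     = 50·(146 + j33.1)/(50 + j96.7)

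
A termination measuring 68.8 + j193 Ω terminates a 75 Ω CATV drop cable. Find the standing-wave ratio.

Γ = (Z_L − Z_0)/(Z_L + Z_0) = (-6.2 + j193)/(143.8 + j193)
|Γ| = 193/241 = 0.802
VSWR = (1 + |Γ|)/(1 − |Γ|) = 1.8/0.198

VSWR ≈ 9.12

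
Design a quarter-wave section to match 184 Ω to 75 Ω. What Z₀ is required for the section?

Z_qwt ≈ 117 Ω

Z_qwt = √(Z_0·R_L) = √(75 × 184) = √13800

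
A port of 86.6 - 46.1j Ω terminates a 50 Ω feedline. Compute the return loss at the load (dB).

Γ = (36.6 − j46.1)/(136.6 − j46.1), |Γ| = 0.408
RL = −20·log₁₀|Γ| = −20·log₁₀(0.408)

RL ≈ 7.78 dB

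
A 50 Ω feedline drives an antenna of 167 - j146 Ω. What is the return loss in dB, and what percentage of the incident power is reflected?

Γ = (117 − j146)/(217 − j146), |Γ| = 0.715
RL = −20·log₁₀(0.715) = 2.91 dB
P_refl/P_inc = |Γ|² = 0.512

RL ≈ 2.91 dB; 51.2% of incident power reflected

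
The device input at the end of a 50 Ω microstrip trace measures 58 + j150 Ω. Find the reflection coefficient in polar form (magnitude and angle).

Γ ≈ 0.813 ∠ 32.7°

Γ = (Z_L − Z_0)/(Z_L + Z_0) = (8 + j150)/(108 + j150)
|Γ| = 150/185 = 0.813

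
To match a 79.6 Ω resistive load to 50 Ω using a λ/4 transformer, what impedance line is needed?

Z_qwt ≈ 63.1 Ω

Z_qwt = √(Z_0·R_L) = √(50 × 79.6) = √3980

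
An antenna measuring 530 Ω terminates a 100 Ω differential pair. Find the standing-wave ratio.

VSWR ≈ 5.3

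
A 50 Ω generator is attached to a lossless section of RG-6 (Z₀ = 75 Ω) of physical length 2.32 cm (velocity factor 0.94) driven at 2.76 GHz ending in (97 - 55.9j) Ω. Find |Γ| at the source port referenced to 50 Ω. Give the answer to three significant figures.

λ = v/f = 0.94·c / 2.76 GHz = 0.102 m
βl = 2π·l/λ = 2π × 0.227 = 81.7°
tan(βl) = 6.89
Z_in = Z_0·(Z_L + jZ_0·tanβl)/(Z_0 + jZ_L·tanβl) = 40.2 + j16.8 Ω
Γ_s = (Z_in − Z_s)/(Z_in + Z_s) = (-9.83 + j16.8)/(90.2 + j16.8), |Γ_s| = 0.212

|Γ| ≈ 0.212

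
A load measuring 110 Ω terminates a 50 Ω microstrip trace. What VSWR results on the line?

Γ = (110 − 50)/(110 + 50) = 0.375
VSWR = (1 + 0.375)/(1 − 0.375)

VSWR ≈ 2.2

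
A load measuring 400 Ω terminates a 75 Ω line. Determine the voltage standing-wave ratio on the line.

Γ = (400 − 75)/(400 + 75) = 0.684
VSWR = (1 + 0.684)/(1 − 0.684)

VSWR ≈ 5.33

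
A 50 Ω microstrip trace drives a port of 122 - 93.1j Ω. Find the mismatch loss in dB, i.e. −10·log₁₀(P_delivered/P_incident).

Γ = (72 − j93.1)/(172 − j93.1), |Γ| = 0.602
|Γ|² = 0.362, so P_del/P_inc = 1 − |Γ|² = 0.638
ML = −10·log₁₀(1 − |Γ|²)

mismatch loss ≈ 1.95 dB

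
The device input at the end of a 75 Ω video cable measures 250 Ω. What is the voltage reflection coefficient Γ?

Γ = (Z_L − Z_0)/(Z_L + Z_0) = (250 − 75)/(250 + 75) = 175/325

Γ = 0.538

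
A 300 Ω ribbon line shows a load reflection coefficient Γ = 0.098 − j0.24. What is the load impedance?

Z_L = Z_0·(1 + Γ)/(1 − Γ) = 300·(1.1 − j0.24)/(0.902 + j0.24)

Z_L ≈ 321 − j165 Ω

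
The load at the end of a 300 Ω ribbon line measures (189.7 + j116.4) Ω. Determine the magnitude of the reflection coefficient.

Γ = (Z_L − Z_0)/(Z_L + Z_0) = (-110.3 + j116.4)/(489.7 + j116.4)
|Γ| = 160/503

|Γ| ≈ 0.319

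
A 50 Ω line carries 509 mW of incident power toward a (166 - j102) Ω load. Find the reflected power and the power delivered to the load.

P_reflected ≈ 213 mW; P_delivered ≈ 296 mW

|Γ| = |(116 − j102)/(216 − j102)| = 0.647
|Γ|² = 0.418
P_refl = |Γ|²·P_inc = 213 mW, P_del = (1 − |Γ|²)·P_inc = 296 mW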